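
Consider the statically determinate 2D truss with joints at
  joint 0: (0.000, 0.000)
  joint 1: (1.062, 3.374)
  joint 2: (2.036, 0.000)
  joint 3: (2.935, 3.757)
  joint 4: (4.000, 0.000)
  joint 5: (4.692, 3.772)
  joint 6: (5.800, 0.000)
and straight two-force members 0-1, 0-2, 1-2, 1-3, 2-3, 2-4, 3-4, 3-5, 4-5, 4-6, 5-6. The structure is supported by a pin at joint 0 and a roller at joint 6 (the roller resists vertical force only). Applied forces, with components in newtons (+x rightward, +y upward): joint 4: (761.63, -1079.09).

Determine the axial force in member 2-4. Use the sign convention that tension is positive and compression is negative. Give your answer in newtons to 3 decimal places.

N=7 nodes, M=11 members, R=3 reactions → 2N=14, M+R=14
member 0 (0-1): L=3.5372, (cx,cy)=(0.3002,0.9539)
member 1 (0-2): L=2.0360, (cx,cy)=(1.0000,0.0000)
member 2 (1-2): L=3.5118, (cx,cy)=(0.2774,-0.9608)
member 3 (1-3): L=1.9118, (cx,cy)=(0.9797,0.2003)
member 4 (2-3): L=3.8631, (cx,cy)=(0.2327,0.9725)
member 5 (2-4): L=1.9640, (cx,cy)=(1.0000,0.0000)
member 6 (3-4): L=3.9050, (cx,cy)=(0.2727,-0.9621)
member 7 (3-5): L=1.7571, (cx,cy)=(1.0000,0.0085)
member 8 (4-5): L=3.8350, (cx,cy)=(0.1804,0.9836)
member 9 (4-6): L=1.8000, (cx,cy)=(1.0000,0.0000)
member 10 (5-6): L=3.9314, (cx,cy)=(0.2818,-0.9595)
solve A·x = −loads:
  F[0-1] = -351.0877 N (compression)
  F[0-2] = +867.0400 N (tension)
  F[1-2] = +307.9515 N (tension)
  F[1-3] = -194.7698 N (compression)
  F[2-3] = -304.2226 N (compression)
  F[2-4] = +1023.2489 N (tension)
  F[3-4] = +344.9289 N (tension)
  F[3-5] = -355.7026 N (compression)
  F[4-5] = +759.7072 N (tension)
  F[4-6] = +218.6038 N (tension)
  F[5-6] = -775.6425 N (compression)
  Rx@0 = -761.6300 N
  Ry@0 = +334.8900 N
  Ry@6 = +744.2000 N

1023.249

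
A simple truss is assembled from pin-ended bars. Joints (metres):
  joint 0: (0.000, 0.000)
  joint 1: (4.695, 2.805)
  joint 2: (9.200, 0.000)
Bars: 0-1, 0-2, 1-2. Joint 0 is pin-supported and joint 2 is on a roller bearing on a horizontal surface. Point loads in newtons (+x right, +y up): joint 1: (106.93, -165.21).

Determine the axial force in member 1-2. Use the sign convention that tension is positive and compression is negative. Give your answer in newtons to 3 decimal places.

-221.192

N=3 nodes, M=3 members, R=3 reactions → 2N=6, M+R=6
member 0 (0-1): L=5.4691, (cx,cy)=(0.8585,0.5129)
member 1 (0-2): L=9.2000, (cx,cy)=(1.0000,0.0000)
member 2 (1-2): L=5.3069, (cx,cy)=(0.8489,-0.5286)
solve A·x = −loads:
  F[0-1] = -94.1680 N (compression)
  F[0-2] = +187.7694 N (tension)
  F[1-2] = -221.1922 N (compression)
  Rx@0 = -106.9300 N
  Ry@0 = +48.2970 N
  Ry@2 = +116.9130 N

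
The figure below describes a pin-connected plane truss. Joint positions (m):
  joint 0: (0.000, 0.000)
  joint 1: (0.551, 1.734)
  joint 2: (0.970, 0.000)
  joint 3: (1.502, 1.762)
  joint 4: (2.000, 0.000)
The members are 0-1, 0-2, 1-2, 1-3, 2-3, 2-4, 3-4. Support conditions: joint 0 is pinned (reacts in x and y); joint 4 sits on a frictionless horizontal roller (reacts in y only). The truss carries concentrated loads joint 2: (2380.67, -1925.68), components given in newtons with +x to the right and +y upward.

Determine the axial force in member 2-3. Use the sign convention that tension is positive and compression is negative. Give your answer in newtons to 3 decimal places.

N=5 nodes, M=7 members, R=3 reactions → 2N=10, M+R=10
member 0 (0-1): L=1.8194, (cx,cy)=(0.3028,0.9530)
member 1 (0-2): L=0.9700, (cx,cy)=(1.0000,0.0000)
member 2 (1-2): L=1.7839, (cx,cy)=(0.2349,-0.9720)
member 3 (1-3): L=0.9514, (cx,cy)=(0.9996,0.0294)
member 4 (2-3): L=1.8406, (cx,cy)=(0.2890,0.9573)
member 5 (2-4): L=1.0300, (cx,cy)=(1.0000,0.0000)
member 6 (3-4): L=1.8310, (cx,cy)=(0.2720,-0.9623)
solve A·x = −loads:
  F[0-1] = -1040.5901 N (compression)
  F[0-2] = +2695.8030 N (tension)
  F[1-2] = +1003.5820 N (tension)
  F[1-3] = -551.0910 N (compression)
  F[2-3] = +992.5385 N (tension)
  F[2-4] = +263.9668 N (tension)
  F[3-4] = -970.5411 N (compression)
  Rx@0 = -2380.6700 N
  Ry@0 = +991.7252 N
  Ry@4 = +933.9548 N

992.539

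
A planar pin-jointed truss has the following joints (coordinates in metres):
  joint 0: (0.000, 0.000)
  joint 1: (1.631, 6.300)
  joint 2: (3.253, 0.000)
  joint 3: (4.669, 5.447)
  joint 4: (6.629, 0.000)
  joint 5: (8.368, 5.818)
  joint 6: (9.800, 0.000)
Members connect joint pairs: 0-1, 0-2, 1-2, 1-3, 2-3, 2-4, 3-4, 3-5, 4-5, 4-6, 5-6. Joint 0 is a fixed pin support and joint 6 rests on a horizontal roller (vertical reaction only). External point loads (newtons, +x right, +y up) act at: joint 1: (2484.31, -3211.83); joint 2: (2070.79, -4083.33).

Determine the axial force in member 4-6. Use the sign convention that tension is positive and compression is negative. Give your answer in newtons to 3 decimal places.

858.268

N=7 nodes, M=11 members, R=3 reactions → 2N=14, M+R=14
member 0 (0-1): L=6.5077, (cx,cy)=(0.2506,0.9681)
member 1 (0-2): L=3.2530, (cx,cy)=(1.0000,0.0000)
member 2 (1-2): L=6.5055, (cx,cy)=(0.2493,-0.9684)
member 3 (1-3): L=3.1555, (cx,cy)=(0.9628,-0.2703)
member 4 (2-3): L=5.6280, (cx,cy)=(0.2516,0.9678)
member 5 (2-4): L=3.3760, (cx,cy)=(1.0000,0.0000)
member 6 (3-4): L=5.7889, (cx,cy)=(0.3386,-0.9409)
member 7 (3-5): L=3.7176, (cx,cy)=(0.9950,0.0998)
member 8 (4-5): L=6.0723, (cx,cy)=(0.2864,0.9581)
member 9 (4-6): L=3.1710, (cx,cy)=(1.0000,0.0000)
member 10 (5-6): L=5.9916, (cx,cy)=(0.2390,-0.9710)
solve A·x = −loads:
  F[0-1] = -3933.6958 N (compression)
  F[0-2] = +5540.9871 N (tension)
  F[1-2] = +1748.2705 N (tension)
  F[1-3] = -4057.1415 N (compression)
  F[2-3] = +2469.7179 N (tension)
  F[2-4] = +3284.7182 N (tension)
  F[3-4] = -3914.7340 N (compression)
  F[3-5] = -1969.1024 N (compression)
  F[4-5] = +3844.5476 N (tension)
  F[4-6] = +858.2677 N (tension)
  F[5-6] = -3591.0831 N (compression)
  Rx@0 = -4555.1000 N
  Ry@0 = +3808.1477 N
  Ry@6 = +3487.0123 N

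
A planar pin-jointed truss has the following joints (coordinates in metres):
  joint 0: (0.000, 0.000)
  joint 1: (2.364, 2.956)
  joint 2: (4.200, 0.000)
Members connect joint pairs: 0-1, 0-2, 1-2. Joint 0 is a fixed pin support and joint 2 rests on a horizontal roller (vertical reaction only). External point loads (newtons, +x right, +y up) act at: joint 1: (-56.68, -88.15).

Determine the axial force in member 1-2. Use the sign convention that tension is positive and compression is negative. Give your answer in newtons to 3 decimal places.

N=3 nodes, M=3 members, R=3 reactions → 2N=6, M+R=6
member 0 (0-1): L=3.7850, (cx,cy)=(0.6246,0.7810)
member 1 (0-2): L=4.2000, (cx,cy)=(1.0000,0.0000)
member 2 (1-2): L=3.4798, (cx,cy)=(0.5276,-0.8495)
solve A·x = −loads:
  F[0-1] = -100.4211 N (compression)
  F[0-2] = +6.0396 N (tension)
  F[1-2] = -11.4469 N (compression)
  Rx@0 = +56.6800 N
  Ry@0 = +78.4261 N
  Ry@2 = +9.7239 N

-11.447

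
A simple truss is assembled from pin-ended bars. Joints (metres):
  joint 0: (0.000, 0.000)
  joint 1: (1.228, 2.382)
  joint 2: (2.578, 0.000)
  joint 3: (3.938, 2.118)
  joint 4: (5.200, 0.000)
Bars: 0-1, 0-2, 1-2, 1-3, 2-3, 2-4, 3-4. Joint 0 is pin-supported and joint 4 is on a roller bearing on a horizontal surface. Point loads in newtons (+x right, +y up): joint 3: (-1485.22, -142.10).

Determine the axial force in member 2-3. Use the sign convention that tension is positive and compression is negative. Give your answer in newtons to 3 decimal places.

N=5 nodes, M=7 members, R=3 reactions → 2N=10, M+R=10
member 0 (0-1): L=2.6799, (cx,cy)=(0.4582,0.8888)
member 1 (0-2): L=2.5780, (cx,cy)=(1.0000,0.0000)
member 2 (1-2): L=2.7380, (cx,cy)=(0.4931,-0.8700)
member 3 (1-3): L=2.7228, (cx,cy)=(0.9953,-0.0970)
member 4 (2-3): L=2.5170, (cx,cy)=(0.5403,0.8415)
member 5 (2-4): L=2.6220, (cx,cy)=(1.0000,0.0000)
member 6 (3-4): L=2.4655, (cx,cy)=(0.5119,-0.8591)
solve A·x = −loads:
  F[0-1] = -719.3991 N (compression)
  F[0-2] = -1155.5736 N (compression)
  F[1-2] = +817.0022 N (tension)
  F[1-3] = -735.9514 N (compression)
  F[2-3] = -844.7015 N (compression)
  F[2-4] = -296.3305 N (compression)
  F[3-4] = +578.9188 N (tension)
  Rx@0 = +1485.2200 N
  Ry@0 = +639.4281 N
  Ry@4 = -497.3281 N

-844.701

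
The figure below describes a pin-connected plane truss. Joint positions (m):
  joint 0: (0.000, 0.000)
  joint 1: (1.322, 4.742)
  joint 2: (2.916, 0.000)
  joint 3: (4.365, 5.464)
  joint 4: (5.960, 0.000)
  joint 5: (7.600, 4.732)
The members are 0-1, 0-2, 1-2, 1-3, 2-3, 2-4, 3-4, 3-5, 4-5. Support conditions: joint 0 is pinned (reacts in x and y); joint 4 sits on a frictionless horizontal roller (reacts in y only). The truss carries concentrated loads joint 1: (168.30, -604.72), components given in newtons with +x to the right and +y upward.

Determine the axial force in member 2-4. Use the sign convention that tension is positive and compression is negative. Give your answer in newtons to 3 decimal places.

78.244

N=6 nodes, M=9 members, R=3 reactions → 2N=12, M+R=12
member 0 (0-1): L=4.9228, (cx,cy)=(0.2685,0.9633)
member 1 (0-2): L=2.9160, (cx,cy)=(1.0000,0.0000)
member 2 (1-2): L=5.0027, (cx,cy)=(0.3186,-0.9479)
member 3 (1-3): L=3.1275, (cx,cy)=(0.9730,0.2309)
member 4 (2-3): L=5.6529, (cx,cy)=(0.2563,0.9666)
member 5 (2-4): L=3.0440, (cx,cy)=(1.0000,0.0000)
member 6 (3-4): L=5.6920, (cx,cy)=(0.2802,-0.9599)
member 7 (3-5): L=3.3168, (cx,cy)=(0.9753,-0.2207)
member 8 (4-5): L=5.0081, (cx,cy)=(0.3275,0.9449)
solve A·x = −loads:
  F[0-1] = -349.5188 N (compression)
  F[0-2] = +262.1614 N (tension)
  F[1-2] = -322.6659 N (compression)
  F[1-3] = -163.7758 N (compression)
  F[2-3] = +316.4206 N (tension)
  F[2-4] = +78.2437 N (tension)
  F[3-4] = -279.2267 N (compression)
  F[3-5] = -0.0000 N (compression)
  F[4-5] = +0.0000 N (tension)
  Rx@0 = -168.3000 N
  Ry@0 = +336.6800 N
  Ry@4 = +268.0400 N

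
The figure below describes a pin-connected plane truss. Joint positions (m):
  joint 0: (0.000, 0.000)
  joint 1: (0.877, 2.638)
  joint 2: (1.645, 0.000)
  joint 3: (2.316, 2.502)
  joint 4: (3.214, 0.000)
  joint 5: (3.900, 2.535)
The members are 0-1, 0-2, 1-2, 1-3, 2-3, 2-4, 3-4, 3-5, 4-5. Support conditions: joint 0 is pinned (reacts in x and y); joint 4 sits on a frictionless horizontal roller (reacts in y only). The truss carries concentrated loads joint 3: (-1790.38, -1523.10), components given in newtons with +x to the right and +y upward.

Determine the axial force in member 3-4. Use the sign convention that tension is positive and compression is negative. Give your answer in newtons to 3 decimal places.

314.715

N=6 nodes, M=9 members, R=3 reactions → 2N=12, M+R=12
member 0 (0-1): L=2.7800, (cx,cy)=(0.3155,0.9489)
member 1 (0-2): L=1.6450, (cx,cy)=(1.0000,0.0000)
member 2 (1-2): L=2.7475, (cx,cy)=(0.2795,-0.9601)
member 3 (1-3): L=1.4454, (cx,cy)=(0.9956,-0.0941)
member 4 (2-3): L=2.5904, (cx,cy)=(0.2590,0.9659)
member 5 (2-4): L=1.5690, (cx,cy)=(1.0000,0.0000)
member 6 (3-4): L=2.6583, (cx,cy)=(0.3378,-0.9412)
member 7 (3-5): L=1.5843, (cx,cy)=(0.9998,0.0208)
member 8 (4-5): L=2.6262, (cx,cy)=(0.2612,0.9653)
solve A·x = −loads:
  F[0-1] = -1917.2169 N (compression)
  F[0-2] = -1185.5513 N (compression)
  F[1-2] = +2009.6764 N (tension)
  F[1-3] = -1171.7815 N (compression)
  F[2-3] = -1997.7535 N (compression)
  F[2-4] = -106.3149 N (compression)
  F[3-4] = +314.7149 N (tension)
  F[3-5] = -0.0000 N (tension)
  F[4-5] = -0.0000 N (tension)
  Rx@0 = +1790.3800 N
  Ry@0 = +1819.3138 N
  Ry@4 = -296.2138 N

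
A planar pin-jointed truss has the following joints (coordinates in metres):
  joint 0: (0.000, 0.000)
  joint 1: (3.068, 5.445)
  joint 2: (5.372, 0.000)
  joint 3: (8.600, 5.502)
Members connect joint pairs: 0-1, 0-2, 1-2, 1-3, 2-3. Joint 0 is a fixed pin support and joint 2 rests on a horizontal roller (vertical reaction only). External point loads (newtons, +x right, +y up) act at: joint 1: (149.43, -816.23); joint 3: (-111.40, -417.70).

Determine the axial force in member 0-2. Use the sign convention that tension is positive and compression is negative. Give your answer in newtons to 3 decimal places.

72.804

N=4 nodes, M=5 members, R=3 reactions → 2N=8, M+R=8
member 0 (0-1): L=6.2499, (cx,cy)=(0.4909,0.8712)
member 1 (0-2): L=5.3720, (cx,cy)=(1.0000,0.0000)
member 2 (1-2): L=5.9124, (cx,cy)=(0.3897,-0.9209)
member 3 (1-3): L=5.5323, (cx,cy)=(0.9999,0.0103)
member 4 (2-3): L=6.3790, (cx,cy)=(0.5060,0.8625)
solve A·x = −loads:
  F[0-1] = -70.8378 N (compression)
  F[0-2] = +72.8037 N (tension)
  F[1-2] = -817.7775 N (compression)
  F[1-3] = +134.4829 N (tension)
  F[2-3] = -485.8885 N (compression)
  Rx@0 = -38.0300 N
  Ry@0 = +61.7153 N
  Ry@2 = +1172.2147 N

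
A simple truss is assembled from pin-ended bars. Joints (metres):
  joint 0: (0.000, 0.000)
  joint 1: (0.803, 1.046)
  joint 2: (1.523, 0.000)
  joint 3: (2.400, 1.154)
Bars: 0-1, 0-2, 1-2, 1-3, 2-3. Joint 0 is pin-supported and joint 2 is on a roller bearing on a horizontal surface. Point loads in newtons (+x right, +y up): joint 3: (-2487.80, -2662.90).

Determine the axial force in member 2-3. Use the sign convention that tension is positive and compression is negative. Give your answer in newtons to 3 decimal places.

N=4 nodes, M=5 members, R=3 reactions → 2N=8, M+R=8
member 0 (0-1): L=1.3187, (cx,cy)=(0.6089,0.7932)
member 1 (0-2): L=1.5230, (cx,cy)=(1.0000,0.0000)
member 2 (1-2): L=1.2698, (cx,cy)=(0.5670,-0.8237)
member 3 (1-3): L=1.6006, (cx,cy)=(0.9977,0.0675)
member 4 (2-3): L=1.4494, (cx,cy)=(0.6051,0.7962)
solve A·x = −loads:
  F[0-1] = -443.3179 N (compression)
  F[0-2] = -2217.8456 N (compression)
  F[1-2] = +386.7351 N (tension)
  F[1-3] = -490.3493 N (compression)
  F[2-3] = -3303.0592 N (compression)
  Rx@0 = +2487.8000 N
  Ry@0 = +351.6467 N
  Ry@2 = +2311.2533 N

-3303.059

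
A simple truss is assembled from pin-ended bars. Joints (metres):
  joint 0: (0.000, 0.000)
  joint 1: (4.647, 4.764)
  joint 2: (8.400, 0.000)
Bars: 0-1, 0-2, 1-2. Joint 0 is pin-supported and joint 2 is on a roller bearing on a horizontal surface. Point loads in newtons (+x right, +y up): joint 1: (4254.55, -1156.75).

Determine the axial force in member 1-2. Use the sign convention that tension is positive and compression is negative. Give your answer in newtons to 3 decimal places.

-3886.390

N=3 nodes, M=3 members, R=3 reactions → 2N=6, M+R=6
member 0 (0-1): L=6.6551, (cx,cy)=(0.6983,0.7158)
member 1 (0-2): L=8.4000, (cx,cy)=(1.0000,0.0000)
member 2 (1-2): L=6.0647, (cx,cy)=(0.6188,-0.7855)
solve A·x = −loads:
  F[0-1] = +2648.7929 N (tension)
  F[0-2] = +2404.9989 N (tension)
  F[1-2] = -3886.3896 N (compression)
  Rx@0 = -4254.5500 N
  Ry@0 = -1896.1183 N
  Ry@2 = +3052.8683 N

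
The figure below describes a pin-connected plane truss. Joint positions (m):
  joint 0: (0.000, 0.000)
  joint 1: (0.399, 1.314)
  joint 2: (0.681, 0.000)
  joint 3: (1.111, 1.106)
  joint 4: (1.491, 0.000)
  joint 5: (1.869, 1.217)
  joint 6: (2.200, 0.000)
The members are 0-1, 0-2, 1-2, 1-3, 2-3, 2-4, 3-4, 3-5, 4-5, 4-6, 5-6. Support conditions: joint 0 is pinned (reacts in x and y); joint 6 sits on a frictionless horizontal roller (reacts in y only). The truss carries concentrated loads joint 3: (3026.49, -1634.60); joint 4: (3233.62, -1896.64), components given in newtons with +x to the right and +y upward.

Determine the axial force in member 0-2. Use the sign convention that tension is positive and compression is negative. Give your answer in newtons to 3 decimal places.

N=7 nodes, M=11 members, R=3 reactions → 2N=14, M+R=14
member 0 (0-1): L=1.3732, (cx,cy)=(0.2906,0.9569)
member 1 (0-2): L=0.6810, (cx,cy)=(1.0000,0.0000)
member 2 (1-2): L=1.3439, (cx,cy)=(0.2098,-0.9777)
member 3 (1-3): L=0.7418, (cx,cy)=(0.9599,-0.2804)
member 4 (2-3): L=1.1866, (cx,cy)=(0.3624,0.9320)
member 5 (2-4): L=0.8100, (cx,cy)=(1.0000,0.0000)
member 6 (3-4): L=1.1695, (cx,cy)=(0.3249,-0.9457)
member 7 (3-5): L=0.7661, (cx,cy)=(0.9894,0.1449)
member 8 (4-5): L=1.2744, (cx,cy)=(0.2966,0.9550)
member 9 (4-6): L=0.7090, (cx,cy)=(1.0000,0.0000)
member 10 (5-6): L=1.2612, (cx,cy)=(0.2624,-0.9649)
solve A·x = −loads:
  F[0-1] = +105.6966 N (tension)
  F[0-2] = +6229.3995 N (tension)
  F[1-2] = -120.1482 N (compression)
  F[1-3] = +58.2591 N (tension)
  F[2-3] = +126.0395 N (tension)
  F[2-4] = +6158.5161 N (tension)
  F[3-4] = -2178.6081 N (compression)
  F[3-5] = -2240.6316 N (compression)
  F[4-5] = +4143.5056 N (tension)
  F[4-6] = +987.9348 N (tension)
  F[5-6] = -3764.3294 N (compression)
  Rx@0 = -6260.1100 N
  Ry@0 = -101.1367 N
  Ry@6 = +3632.3767 N

6229.400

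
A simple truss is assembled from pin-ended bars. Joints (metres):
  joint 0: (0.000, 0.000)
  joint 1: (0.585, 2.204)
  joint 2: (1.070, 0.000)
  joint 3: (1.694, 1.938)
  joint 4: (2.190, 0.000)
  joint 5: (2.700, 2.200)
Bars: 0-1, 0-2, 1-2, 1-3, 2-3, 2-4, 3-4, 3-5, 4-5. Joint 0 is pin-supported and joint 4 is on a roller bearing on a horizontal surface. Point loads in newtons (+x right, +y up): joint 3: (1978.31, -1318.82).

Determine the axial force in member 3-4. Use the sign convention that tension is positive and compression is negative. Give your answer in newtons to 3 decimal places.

-2860.105

N=6 nodes, M=9 members, R=3 reactions → 2N=12, M+R=12
member 0 (0-1): L=2.2803, (cx,cy)=(0.2565,0.9665)
member 1 (0-2): L=1.0700, (cx,cy)=(1.0000,0.0000)
member 2 (1-2): L=2.2567, (cx,cy)=(0.2149,-0.9766)
member 3 (1-3): L=1.1405, (cx,cy)=(0.9724,-0.2332)
member 4 (2-3): L=2.0360, (cx,cy)=(0.3065,0.9519)
member 5 (2-4): L=1.1200, (cx,cy)=(1.0000,0.0000)
member 6 (3-4): L=2.0005, (cx,cy)=(0.2479,-0.9688)
member 7 (3-5): L=1.0396, (cx,cy)=(0.9677,0.2520)
member 8 (4-5): L=2.2583, (cx,cy)=(0.2258,0.9742)
solve A·x = −loads:
  F[0-1] = +1502.2535 N (tension)
  F[0-2] = +1592.9168 N (tension)
  F[1-2] = -1669.4849 N (compression)
  F[1-3] = +765.2939 N (tension)
  F[2-3] = +1712.9080 N (tension)
  F[2-4] = +709.1411 N (tension)
  F[3-4] = -2860.1046 N (compression)
  F[3-5] = -0.0000 N (compression)
  F[4-5] = +0.0000 N (tension)
  Rx@0 = -1978.3100 N
  Ry@0 = -1451.9772 N
  Ry@4 = +2770.7972 N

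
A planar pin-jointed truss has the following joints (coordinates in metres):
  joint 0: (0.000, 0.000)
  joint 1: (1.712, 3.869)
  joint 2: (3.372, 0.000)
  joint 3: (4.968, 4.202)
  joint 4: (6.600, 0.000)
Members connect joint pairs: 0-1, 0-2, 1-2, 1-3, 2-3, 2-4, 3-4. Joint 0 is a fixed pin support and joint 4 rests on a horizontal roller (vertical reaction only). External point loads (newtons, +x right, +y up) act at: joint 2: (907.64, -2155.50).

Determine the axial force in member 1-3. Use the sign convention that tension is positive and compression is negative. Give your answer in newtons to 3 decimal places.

-884.780

N=5 nodes, M=7 members, R=3 reactions → 2N=10, M+R=10
member 0 (0-1): L=4.2309, (cx,cy)=(0.4046,0.9145)
member 1 (0-2): L=3.3720, (cx,cy)=(1.0000,0.0000)
member 2 (1-2): L=4.2101, (cx,cy)=(0.3943,-0.9190)
member 3 (1-3): L=3.2730, (cx,cy)=(0.9948,0.1017)
member 4 (2-3): L=4.4949, (cx,cy)=(0.3551,0.9348)
member 5 (2-4): L=3.2280, (cx,cy)=(1.0000,0.0000)
member 6 (3-4): L=4.5078, (cx,cy)=(0.3620,-0.9322)
solve A·x = −loads:
  F[0-1] = -1152.8337 N (compression)
  F[0-2] = +1374.1303 N (tension)
  F[1-2] = +1049.2183 N (tension)
  F[1-3] = -884.7799 N (compression)
  F[2-3] = +1274.3188 N (tension)
  F[2-4] = +427.7163 N (tension)
  F[3-4] = -1181.4080 N (compression)
  Rx@0 = -907.6400 N
  Ry@0 = +1054.2355 N
  Ry@4 = +1101.2645 N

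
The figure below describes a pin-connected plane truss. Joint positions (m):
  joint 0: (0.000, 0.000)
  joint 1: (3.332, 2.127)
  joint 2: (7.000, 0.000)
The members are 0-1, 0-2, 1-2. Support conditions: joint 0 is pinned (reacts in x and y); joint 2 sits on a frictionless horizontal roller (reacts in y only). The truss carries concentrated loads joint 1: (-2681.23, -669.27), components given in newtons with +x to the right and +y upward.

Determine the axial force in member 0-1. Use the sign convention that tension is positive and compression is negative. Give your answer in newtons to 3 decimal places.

N=3 nodes, M=3 members, R=3 reactions → 2N=6, M+R=6
member 0 (0-1): L=3.9530, (cx,cy)=(0.8429,0.5381)
member 1 (0-2): L=7.0000, (cx,cy)=(1.0000,0.0000)
member 2 (1-2): L=4.2401, (cx,cy)=(0.8651,-0.5016)
solve A·x = −loads:
  F[0-1] = -2165.9053 N (compression)
  F[0-2] = -855.5879 N (compression)
  F[1-2] = +989.0318 N (tension)
  Rx@0 = +2681.2300 N
  Ry@0 = +1165.4084 N
  Ry@2 = -496.1384 N

-2165.905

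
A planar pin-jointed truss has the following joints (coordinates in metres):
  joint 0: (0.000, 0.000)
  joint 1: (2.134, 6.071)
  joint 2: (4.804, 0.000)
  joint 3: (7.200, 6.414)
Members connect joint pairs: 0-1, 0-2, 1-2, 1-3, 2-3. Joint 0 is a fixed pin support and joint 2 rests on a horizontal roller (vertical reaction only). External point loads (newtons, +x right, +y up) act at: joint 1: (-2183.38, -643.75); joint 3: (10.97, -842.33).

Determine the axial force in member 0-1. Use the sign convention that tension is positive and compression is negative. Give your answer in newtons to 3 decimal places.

-2843.131

N=4 nodes, M=5 members, R=3 reactions → 2N=8, M+R=8
member 0 (0-1): L=6.4351, (cx,cy)=(0.3316,0.9434)
member 1 (0-2): L=4.8040, (cx,cy)=(1.0000,0.0000)
member 2 (1-2): L=6.6322, (cx,cy)=(0.4026,-0.9154)
member 3 (1-3): L=5.0776, (cx,cy)=(0.9977,0.0676)
member 4 (2-3): L=6.8469, (cx,cy)=(0.3499,0.9368)
solve A·x = −loads:
  F[0-1] = -2843.1308 N (compression)
  F[0-2] = -1229.5800 N (compression)
  F[1-2] = +2251.6443 N (tension)
  F[1-3] = +334.8434 N (tension)
  F[2-3] = -923.3289 N (compression)
  Rx@0 = +2172.4100 N
  Ry@0 = +2682.2498 N
  Ry@2 = -1196.1698 N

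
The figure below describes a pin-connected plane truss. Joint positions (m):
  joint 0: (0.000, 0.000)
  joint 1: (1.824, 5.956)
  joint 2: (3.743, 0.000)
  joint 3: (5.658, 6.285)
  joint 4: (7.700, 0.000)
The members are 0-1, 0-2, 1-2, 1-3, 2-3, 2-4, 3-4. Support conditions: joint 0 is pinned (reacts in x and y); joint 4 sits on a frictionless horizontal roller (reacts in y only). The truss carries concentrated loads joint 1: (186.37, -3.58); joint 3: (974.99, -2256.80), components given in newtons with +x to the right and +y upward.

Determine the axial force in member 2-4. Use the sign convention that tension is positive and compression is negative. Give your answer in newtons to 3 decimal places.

844.460

N=5 nodes, M=7 members, R=3 reactions → 2N=10, M+R=10
member 0 (0-1): L=6.2290, (cx,cy)=(0.2928,0.9562)
member 1 (0-2): L=3.7430, (cx,cy)=(1.0000,0.0000)
member 2 (1-2): L=6.2575, (cx,cy)=(0.3067,-0.9518)
member 3 (1-3): L=3.8481, (cx,cy)=(0.9963,0.0855)
member 4 (2-3): L=6.5703, (cx,cy)=(0.2915,0.9566)
member 5 (2-4): L=3.9570, (cx,cy)=(1.0000,0.0000)
member 6 (3-4): L=6.6084, (cx,cy)=(0.3090,-0.9511)
solve A·x = −loads:
  F[0-1] = +354.2839 N (tension)
  F[0-2] = +1057.6178 N (tension)
  F[1-2] = -357.2373 N (compression)
  F[1-3] = +27.0255 N (tension)
  F[2-3] = +355.4573 N (tension)
  F[2-4] = +844.4603 N (tension)
  F[3-4] = -2732.8764 N (compression)
  Rx@0 = -1161.3600 N
  Ry@0 = -338.7546 N
  Ry@4 = +2599.1346 N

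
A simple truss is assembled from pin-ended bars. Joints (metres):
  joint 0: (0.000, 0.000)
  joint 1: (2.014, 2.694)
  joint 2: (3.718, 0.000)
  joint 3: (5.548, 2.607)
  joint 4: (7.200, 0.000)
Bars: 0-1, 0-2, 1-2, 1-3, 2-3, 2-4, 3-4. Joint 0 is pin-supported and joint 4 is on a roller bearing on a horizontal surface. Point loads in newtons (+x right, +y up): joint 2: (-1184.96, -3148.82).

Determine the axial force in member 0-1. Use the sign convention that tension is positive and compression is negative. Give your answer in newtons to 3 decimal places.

N=5 nodes, M=7 members, R=3 reactions → 2N=10, M+R=10
member 0 (0-1): L=3.3636, (cx,cy)=(0.5988,0.8009)
member 1 (0-2): L=3.7180, (cx,cy)=(1.0000,0.0000)
member 2 (1-2): L=3.1877, (cx,cy)=(0.5346,-0.8451)
member 3 (1-3): L=3.5351, (cx,cy)=(0.9997,-0.0246)
member 4 (2-3): L=3.1852, (cx,cy)=(0.5745,0.8185)
member 5 (2-4): L=3.4820, (cx,cy)=(1.0000,0.0000)
member 6 (3-4): L=3.0863, (cx,cy)=(0.5353,-0.8447)
solve A·x = −loads:
  F[0-1] = -1901.3032 N (compression)
  F[0-2] = -46.5309 N (compression)
  F[1-2] = +1864.0433 N (tension)
  F[1-3] = -2135.5178 N (compression)
  F[2-3] = +1922.4188 N (tension)
  F[2-4] = +1030.3713 N (tension)
  F[3-4] = -1924.9914 N (compression)
  Rx@0 = +1184.9600 N
  Ry@0 = +1522.8043 N
  Ry@4 = +1626.0157 N

-1901.303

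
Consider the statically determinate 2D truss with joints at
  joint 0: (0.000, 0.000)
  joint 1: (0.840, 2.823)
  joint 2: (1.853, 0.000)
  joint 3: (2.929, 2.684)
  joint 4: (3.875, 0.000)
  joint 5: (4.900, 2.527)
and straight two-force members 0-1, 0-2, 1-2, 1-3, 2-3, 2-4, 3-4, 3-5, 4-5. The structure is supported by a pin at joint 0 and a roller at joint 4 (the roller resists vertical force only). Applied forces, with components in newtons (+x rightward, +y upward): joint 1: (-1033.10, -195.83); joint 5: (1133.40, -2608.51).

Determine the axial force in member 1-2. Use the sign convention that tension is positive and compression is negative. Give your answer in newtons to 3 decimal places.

-868.599

N=6 nodes, M=9 members, R=3 reactions → 2N=12, M+R=12
member 0 (0-1): L=2.9453, (cx,cy)=(0.2852,0.9585)
member 1 (0-2): L=1.8530, (cx,cy)=(1.0000,0.0000)
member 2 (1-2): L=2.9992, (cx,cy)=(0.3378,-0.9412)
member 3 (1-3): L=2.0936, (cx,cy)=(0.9978,-0.0664)
member 4 (2-3): L=2.8916, (cx,cy)=(0.3721,0.9282)
member 5 (2-4): L=2.0220, (cx,cy)=(1.0000,0.0000)
member 6 (3-4): L=2.8458, (cx,cy)=(0.3324,-0.9431)
member 7 (3-5): L=1.9772, (cx,cy)=(0.9968,-0.0794)
member 8 (4-5): L=2.7270, (cx,cy)=(0.3759,0.9267)
solve A·x = −loads:
  F[0-1] = +545.7736 N (tension)
  F[0-2] = -55.3535 N (compression)
  F[1-2] = -868.5988 N (compression)
  F[1-3] = +1485.4011 N (tension)
  F[2-3] = +880.8065 N (tension)
  F[2-4] = -676.4771 N (compression)
  F[3-4] = -941.5791 N (compression)
  F[3-5] = +2129.5969 N (tension)
  F[4-5] = -2632.4495 N (compression)
  Rx@0 = -100.3000 N
  Ry@0 = -523.1069 N
  Ry@4 = +3327.4469 N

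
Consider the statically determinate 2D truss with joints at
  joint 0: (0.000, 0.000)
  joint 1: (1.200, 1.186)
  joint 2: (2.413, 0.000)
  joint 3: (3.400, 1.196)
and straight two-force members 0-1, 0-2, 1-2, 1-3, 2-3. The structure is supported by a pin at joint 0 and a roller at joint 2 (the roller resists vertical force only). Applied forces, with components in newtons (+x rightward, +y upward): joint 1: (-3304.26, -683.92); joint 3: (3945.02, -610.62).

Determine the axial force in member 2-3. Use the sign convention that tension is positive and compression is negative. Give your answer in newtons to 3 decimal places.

N=4 nodes, M=5 members, R=3 reactions → 2N=8, M+R=8
member 0 (0-1): L=1.6872, (cx,cy)=(0.7112,0.7029)
member 1 (0-2): L=2.4130, (cx,cy)=(1.0000,0.0000)
member 2 (1-2): L=1.6965, (cx,cy)=(0.7150,-0.6991)
member 3 (1-3): L=2.2000, (cx,cy)=(1.0000,0.0045)
member 4 (2-3): L=1.5507, (cx,cy)=(0.6365,0.7713)
solve A·x = −loads:
  F[0-1] = +337.5049 N (tension)
  F[0-2] = +400.7118 N (tension)
  F[1-2] = -1288.6048 N (compression)
  F[1-3] = +4465.7322 N (tension)
  F[2-3] = -818.0168 N (compression)
  Rx@0 = -640.7600 N
  Ry@0 = -237.2476 N
  Ry@2 = +1531.7876 N

-818.017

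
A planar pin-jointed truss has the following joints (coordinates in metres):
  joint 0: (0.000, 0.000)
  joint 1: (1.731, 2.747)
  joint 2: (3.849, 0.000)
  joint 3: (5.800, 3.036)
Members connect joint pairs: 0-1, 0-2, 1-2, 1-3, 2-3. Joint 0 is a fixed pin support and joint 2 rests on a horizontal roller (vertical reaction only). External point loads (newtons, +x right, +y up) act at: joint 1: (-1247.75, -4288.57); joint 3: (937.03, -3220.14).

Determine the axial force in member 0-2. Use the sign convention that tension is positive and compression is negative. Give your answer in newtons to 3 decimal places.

243.203

N=4 nodes, M=5 members, R=3 reactions → 2N=8, M+R=8
member 0 (0-1): L=3.2469, (cx,cy)=(0.5331,0.8460)
member 1 (0-2): L=3.8490, (cx,cy)=(1.0000,0.0000)
member 2 (1-2): L=3.4687, (cx,cy)=(0.6106,-0.7919)
member 3 (1-3): L=4.0793, (cx,cy)=(0.9975,0.0708)
member 4 (2-3): L=3.6088, (cx,cy)=(0.5406,0.8413)
solve A·x = −loads:
  F[0-1] = -1039.0144 N (compression)
  F[0-2] = +243.2032 N (tension)
  F[1-2] = -4022.7750 N (compression)
  F[1-3] = +3158.0770 N (tension)
  F[2-3] = -4093.6731 N (compression)
  Rx@0 = +310.7200 N
  Ry@0 = +879.0450 N
  Ry@2 = +6629.6650 N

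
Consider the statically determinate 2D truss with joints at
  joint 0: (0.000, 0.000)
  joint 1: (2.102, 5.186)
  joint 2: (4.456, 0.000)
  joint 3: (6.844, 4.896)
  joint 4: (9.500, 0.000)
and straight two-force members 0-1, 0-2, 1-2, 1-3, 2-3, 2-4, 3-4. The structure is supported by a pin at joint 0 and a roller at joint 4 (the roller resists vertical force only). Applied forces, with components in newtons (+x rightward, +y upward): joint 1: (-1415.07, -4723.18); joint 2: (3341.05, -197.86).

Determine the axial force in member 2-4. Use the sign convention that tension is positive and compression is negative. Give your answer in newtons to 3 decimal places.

198.220

N=5 nodes, M=7 members, R=3 reactions → 2N=10, M+R=10
member 0 (0-1): L=5.5958, (cx,cy)=(0.3756,0.9268)
member 1 (0-2): L=4.4560, (cx,cy)=(1.0000,0.0000)
member 2 (1-2): L=5.6953, (cx,cy)=(0.4133,-0.9106)
member 3 (1-3): L=4.7509, (cx,cy)=(0.9981,-0.0610)
member 4 (2-3): L=5.4473, (cx,cy)=(0.4384,0.8988)
member 5 (2-4): L=5.0440, (cx,cy)=(1.0000,0.0000)
member 6 (3-4): L=5.5700, (cx,cy)=(0.4768,-0.8790)
solve A·x = −loads:
  F[0-1] = -4915.6378 N (compression)
  F[0-2] = +3772.4840 N (tension)
  F[1-2] = -159.4349 N (compression)
  F[1-3] = -366.2182 N (compression)
  F[2-3] = +381.6674 N (tension)
  F[2-4] = +198.2198 N (tension)
  F[3-4] = -415.6962 N (compression)
  Rx@0 = -1925.9800 N
  Ry@0 = +4555.6468 N
  Ry@4 = +365.3932 N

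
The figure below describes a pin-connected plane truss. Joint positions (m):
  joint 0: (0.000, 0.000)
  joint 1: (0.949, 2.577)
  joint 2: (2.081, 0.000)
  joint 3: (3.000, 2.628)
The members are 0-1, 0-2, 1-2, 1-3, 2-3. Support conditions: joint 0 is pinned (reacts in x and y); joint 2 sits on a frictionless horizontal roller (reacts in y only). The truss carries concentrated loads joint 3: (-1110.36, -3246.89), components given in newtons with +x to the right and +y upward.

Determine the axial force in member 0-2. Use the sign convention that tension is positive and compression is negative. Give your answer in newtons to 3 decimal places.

-1122.016

N=4 nodes, M=5 members, R=3 reactions → 2N=8, M+R=8
member 0 (0-1): L=2.7462, (cx,cy)=(0.3456,0.9384)
member 1 (0-2): L=2.0810, (cx,cy)=(1.0000,0.0000)
member 2 (1-2): L=2.8147, (cx,cy)=(0.4022,-0.9156)
member 3 (1-3): L=2.0516, (cx,cy)=(0.9997,0.0249)
member 4 (2-3): L=2.7841, (cx,cy)=(0.3301,0.9439)
solve A·x = −loads:
  F[0-1] = +33.7290 N (tension)
  F[0-2] = -1122.0157 N (compression)
  F[1-2] = -33.8834 N (compression)
  F[1-3] = +25.2908 N (tension)
  F[2-3] = -3440.3579 N (compression)
  Rx@0 = +1110.3600 N
  Ry@0 = -31.6510 N
  Ry@2 = +3278.5410 N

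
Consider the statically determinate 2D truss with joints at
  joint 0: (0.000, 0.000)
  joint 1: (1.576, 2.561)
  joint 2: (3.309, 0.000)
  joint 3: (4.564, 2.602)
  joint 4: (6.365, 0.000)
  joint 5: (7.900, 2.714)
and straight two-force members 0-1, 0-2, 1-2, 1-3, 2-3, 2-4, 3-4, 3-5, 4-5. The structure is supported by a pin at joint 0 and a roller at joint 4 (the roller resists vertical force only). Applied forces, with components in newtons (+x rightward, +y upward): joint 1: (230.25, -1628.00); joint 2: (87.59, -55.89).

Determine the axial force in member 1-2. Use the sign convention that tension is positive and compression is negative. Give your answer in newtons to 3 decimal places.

N=6 nodes, M=9 members, R=3 reactions → 2N=12, M+R=12
member 0 (0-1): L=3.0071, (cx,cy)=(0.5241,0.8517)
member 1 (0-2): L=3.3090, (cx,cy)=(1.0000,0.0000)
member 2 (1-2): L=3.0922, (cx,cy)=(0.5604,-0.8282)
member 3 (1-3): L=2.9883, (cx,cy)=(0.9999,0.0137)
member 4 (2-3): L=2.8888, (cx,cy)=(0.4344,0.9007)
member 5 (2-4): L=3.0560, (cx,cy)=(1.0000,0.0000)
member 6 (3-4): L=3.1645, (cx,cy)=(0.5691,-0.8222)
member 7 (3-5): L=3.3379, (cx,cy)=(0.9994,0.0336)
member 8 (4-5): L=3.1180, (cx,cy)=(0.4923,0.8704)
solve A·x = −loads:
  F[0-1] = -1360.9826 N (compression)
  F[0-2] = +1031.1275 N (tension)
  F[1-2] = -576.4573 N (compression)
  F[1-3] = -620.5300 N (compression)
  F[2-3] = +592.1042 N (tension)
  F[2-4] = +363.2440 N (tension)
  F[3-4] = -638.2468 N (compression)
  F[3-5] = +0.0000 N (tension)
  F[4-5] = -0.0000 N (compression)
  Rx@0 = -317.8400 N
  Ry@0 = +1159.0922 N
  Ry@4 = +524.7978 N

-576.457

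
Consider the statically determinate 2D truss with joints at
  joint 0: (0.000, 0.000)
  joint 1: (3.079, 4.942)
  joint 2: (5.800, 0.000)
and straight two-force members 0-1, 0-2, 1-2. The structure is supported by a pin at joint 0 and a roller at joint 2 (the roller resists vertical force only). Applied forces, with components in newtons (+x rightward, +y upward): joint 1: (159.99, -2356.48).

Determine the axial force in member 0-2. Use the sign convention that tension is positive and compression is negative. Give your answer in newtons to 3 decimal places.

N=3 nodes, M=3 members, R=3 reactions → 2N=6, M+R=6
member 0 (0-1): L=5.8227, (cx,cy)=(0.5288,0.8488)
member 1 (0-2): L=5.8000, (cx,cy)=(1.0000,0.0000)
member 2 (1-2): L=5.6416, (cx,cy)=(0.4823,-0.8760)
solve A·x = −loads:
  F[0-1] = -1141.9047 N (compression)
  F[0-2] = +763.8227 N (tension)
  F[1-2] = -1583.6648 N (compression)
  Rx@0 = -159.9900 N
  Ry@0 = +969.1916 N
  Ry@2 = +1387.2884 N

763.823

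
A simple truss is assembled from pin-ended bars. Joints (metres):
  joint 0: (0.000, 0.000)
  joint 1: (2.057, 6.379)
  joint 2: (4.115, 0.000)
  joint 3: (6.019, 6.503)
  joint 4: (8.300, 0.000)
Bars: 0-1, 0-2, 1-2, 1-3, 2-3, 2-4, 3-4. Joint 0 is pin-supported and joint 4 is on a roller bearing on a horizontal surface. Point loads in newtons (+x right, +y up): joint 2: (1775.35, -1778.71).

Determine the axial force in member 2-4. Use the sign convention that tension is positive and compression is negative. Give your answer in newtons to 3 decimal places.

309.320

N=5 nodes, M=7 members, R=3 reactions → 2N=10, M+R=10
member 0 (0-1): L=6.7025, (cx,cy)=(0.3069,0.9517)
member 1 (0-2): L=4.1150, (cx,cy)=(1.0000,0.0000)
member 2 (1-2): L=6.7028, (cx,cy)=(0.3070,-0.9517)
member 3 (1-3): L=3.9639, (cx,cy)=(0.9995,0.0313)
member 4 (2-3): L=6.7760, (cx,cy)=(0.2810,0.9597)
member 5 (2-4): L=4.1850, (cx,cy)=(1.0000,0.0000)
member 6 (3-4): L=6.8914, (cx,cy)=(0.3310,-0.9436)
solve A·x = −loads:
  F[0-1] = -942.3316 N (compression)
  F[0-2] = +2064.5539 N (tension)
  F[1-2] = +923.5389 N (tension)
  F[1-3] = -573.0456 N (compression)
  F[2-3] = +937.5543 N (tension)
  F[2-4] = +309.3203 N (tension)
  F[3-4] = -934.5300 N (compression)
  Rx@0 = -1775.3500 N
  Ry@0 = +896.8556 N
  Ry@4 = +881.8544 N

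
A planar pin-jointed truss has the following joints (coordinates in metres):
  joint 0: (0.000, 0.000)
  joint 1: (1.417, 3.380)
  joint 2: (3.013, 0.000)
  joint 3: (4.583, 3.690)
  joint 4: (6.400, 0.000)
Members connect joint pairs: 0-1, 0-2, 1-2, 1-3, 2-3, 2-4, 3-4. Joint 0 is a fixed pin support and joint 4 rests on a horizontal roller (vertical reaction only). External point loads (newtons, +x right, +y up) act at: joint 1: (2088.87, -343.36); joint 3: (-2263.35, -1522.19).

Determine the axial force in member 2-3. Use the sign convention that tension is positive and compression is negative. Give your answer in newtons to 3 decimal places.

N=5 nodes, M=7 members, R=3 reactions → 2N=10, M+R=10
member 0 (0-1): L=3.6650, (cx,cy)=(0.3866,0.9222)
member 1 (0-2): L=3.0130, (cx,cy)=(1.0000,0.0000)
member 2 (1-2): L=3.7379, (cx,cy)=(0.4270,-0.9043)
member 3 (1-3): L=3.1811, (cx,cy)=(0.9952,0.0974)
member 4 (2-3): L=4.0101, (cx,cy)=(0.3915,0.9202)
member 5 (2-4): L=3.3870, (cx,cy)=(1.0000,0.0000)
member 6 (3-4): L=4.1131, (cx,cy)=(0.4418,-0.8971)
solve A·x = −loads:
  F[0-1] = -977.2729 N (compression)
  F[0-2] = +203.3624 N (tension)
  F[1-2] = +334.4225 N (tension)
  F[1-3] = -2621.9841 N (compression)
  F[2-3] = -328.6389 N (compression)
  F[2-4] = +474.8203 N (tension)
  F[3-4] = -1074.8394 N (compression)
  Rx@0 = +174.4800 N
  Ry@0 = +901.2755 N
  Ry@4 = +964.2745 N

-328.639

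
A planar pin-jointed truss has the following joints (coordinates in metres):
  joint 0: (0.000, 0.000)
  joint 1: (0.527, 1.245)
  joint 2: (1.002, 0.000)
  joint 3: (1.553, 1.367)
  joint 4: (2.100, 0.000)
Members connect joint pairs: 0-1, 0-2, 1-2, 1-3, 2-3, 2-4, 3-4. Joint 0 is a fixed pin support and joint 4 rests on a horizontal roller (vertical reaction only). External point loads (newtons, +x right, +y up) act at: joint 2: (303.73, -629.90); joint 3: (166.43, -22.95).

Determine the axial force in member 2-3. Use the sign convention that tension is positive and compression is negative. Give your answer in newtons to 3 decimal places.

456.816

N=5 nodes, M=7 members, R=3 reactions → 2N=10, M+R=10
member 0 (0-1): L=1.3519, (cx,cy)=(0.3898,0.9209)
member 1 (0-2): L=1.0020, (cx,cy)=(1.0000,0.0000)
member 2 (1-2): L=1.3325, (cx,cy)=(0.3565,-0.9343)
member 3 (1-3): L=1.0332, (cx,cy)=(0.9930,0.1181)
member 4 (2-3): L=1.4739, (cx,cy)=(0.3738,0.9275)
member 5 (2-4): L=1.0980, (cx,cy)=(1.0000,0.0000)
member 6 (3-4): L=1.4724, (cx,cy)=(0.3715,-0.9284)
solve A·x = −loads:
  F[0-1] = -246.4857 N (compression)
  F[0-2] = +566.2423 N (tension)
  F[1-2] = +220.7060 N (tension)
  F[1-3] = -175.9871 N (compression)
  F[2-3] = +456.8156 N (tension)
  F[2-4] = +170.4073 N (tension)
  F[3-4] = -458.6909 N (compression)
  Rx@0 = -470.1600 N
  Ry@0 = +226.9876 N
  Ry@4 = +425.8624 N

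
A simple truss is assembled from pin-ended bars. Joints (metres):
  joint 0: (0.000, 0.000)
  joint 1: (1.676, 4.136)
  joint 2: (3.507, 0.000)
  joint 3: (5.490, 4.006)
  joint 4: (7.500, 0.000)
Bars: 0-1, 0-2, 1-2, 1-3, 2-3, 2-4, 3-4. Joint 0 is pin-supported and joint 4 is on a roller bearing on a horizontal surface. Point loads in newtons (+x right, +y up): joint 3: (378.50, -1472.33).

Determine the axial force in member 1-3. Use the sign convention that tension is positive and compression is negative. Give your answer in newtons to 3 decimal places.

-165.748

N=5 nodes, M=7 members, R=3 reactions → 2N=10, M+R=10
member 0 (0-1): L=4.4627, (cx,cy)=(0.3756,0.9268)
member 1 (0-2): L=3.5070, (cx,cy)=(1.0000,0.0000)
member 2 (1-2): L=4.5232, (cx,cy)=(0.4048,-0.9144)
member 3 (1-3): L=3.8162, (cx,cy)=(0.9994,-0.0341)
member 4 (2-3): L=4.4699, (cx,cy)=(0.4436,0.8962)
member 5 (2-4): L=3.9930, (cx,cy)=(1.0000,0.0000)
member 6 (3-4): L=4.4820, (cx,cy)=(0.4485,-0.8938)
solve A·x = −loads:
  F[0-1] = -207.6126 N (compression)
  F[0-2] = +456.4709 N (tension)
  F[1-2] = +216.6016 N (tension)
  F[1-3] = -165.7484 N (compression)
  F[2-3] = -220.9987 N (compression)
  F[2-4] = +642.1940 N (tension)
  F[3-4] = -1431.9901 N (compression)
  Rx@0 = -378.5000 N
  Ry@0 = +192.4150 N
  Ry@4 = +1279.9150 N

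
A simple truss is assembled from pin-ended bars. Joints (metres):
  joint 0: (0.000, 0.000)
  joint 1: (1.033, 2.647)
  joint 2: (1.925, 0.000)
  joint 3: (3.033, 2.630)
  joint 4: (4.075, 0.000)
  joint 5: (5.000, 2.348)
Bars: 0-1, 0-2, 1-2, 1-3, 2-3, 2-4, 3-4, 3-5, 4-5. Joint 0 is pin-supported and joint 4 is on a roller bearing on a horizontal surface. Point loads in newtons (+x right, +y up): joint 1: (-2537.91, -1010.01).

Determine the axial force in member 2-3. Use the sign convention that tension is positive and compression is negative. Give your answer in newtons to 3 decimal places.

-1500.587

N=6 nodes, M=9 members, R=3 reactions → 2N=12, M+R=12
member 0 (0-1): L=2.8414, (cx,cy)=(0.3635,0.9316)
member 1 (0-2): L=1.9250, (cx,cy)=(1.0000,0.0000)
member 2 (1-2): L=2.7933, (cx,cy)=(0.3193,-0.9476)
member 3 (1-3): L=2.0001, (cx,cy)=(1.0000,-0.0085)
member 4 (2-3): L=2.8539, (cx,cy)=(0.3882,0.9216)
member 5 (2-4): L=2.1500, (cx,cy)=(1.0000,0.0000)
member 6 (3-4): L=2.8289, (cx,cy)=(0.3683,-0.9297)
member 7 (3-5): L=1.9871, (cx,cy)=(0.9899,-0.1419)
member 8 (4-5): L=2.5236, (cx,cy)=(0.3665,0.9304)
solve A·x = −loads:
  F[0-1] = -2578.9957 N (compression)
  F[0-2] = -1600.3163 N (compression)
  F[1-2] = +1459.2837 N (tension)
  F[1-3] = +1134.3486 N (tension)
  F[2-3] = -1500.5873 N (compression)
  F[2-4] = -551.7121 N (compression)
  F[3-4] = +1497.8285 N (tension)
  F[3-5] = +0.0000 N (tension)
  F[4-5] = -0.0000 N (compression)
  Rx@0 = +2537.9100 N
  Ry@0 = +2402.5272 N
  Ry@4 = -1392.5172 N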